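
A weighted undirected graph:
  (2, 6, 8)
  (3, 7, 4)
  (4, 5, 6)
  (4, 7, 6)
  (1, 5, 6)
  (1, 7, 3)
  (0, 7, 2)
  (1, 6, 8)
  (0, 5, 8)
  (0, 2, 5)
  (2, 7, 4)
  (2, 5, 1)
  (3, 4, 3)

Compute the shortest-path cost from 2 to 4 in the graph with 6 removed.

7

A few of the 2→4 routes:
2-7-3-4: 4 + 4 + 3 = 11
2-7-4: 4 + 6 = 10
2-5-4: 1 + 6 = 7
2-0-7-4: 5 + 2 + 6 = 13
Shortest: 7.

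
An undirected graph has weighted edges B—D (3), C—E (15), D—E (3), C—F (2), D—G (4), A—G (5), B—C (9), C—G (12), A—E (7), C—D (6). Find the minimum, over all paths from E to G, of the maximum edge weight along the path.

Some routes from E to G:
E-A-G: max(7, 5) = 7
E-D-G: max(3, 4) = 4
E-D-C-G: max(3, 6, 12) = 12
The minimum achievable maximum is 4.

4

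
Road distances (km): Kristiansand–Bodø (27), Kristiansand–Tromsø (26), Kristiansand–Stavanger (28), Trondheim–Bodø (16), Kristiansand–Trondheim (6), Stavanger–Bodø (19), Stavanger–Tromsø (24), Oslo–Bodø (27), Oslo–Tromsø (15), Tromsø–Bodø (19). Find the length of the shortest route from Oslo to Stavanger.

Some routes from Oslo to Stavanger:
Oslo -> Tromsø -> Stavanger: 15 + 24 = 39
Oslo -> Tromsø -> Bodø -> Stavanger: 15 + 19 + 19 = 53
Oslo -> Bodø -> Stavanger: 27 + 19 = 46
Oslo -> Tromsø -> Kristiansand -> Stavanger: 15 + 26 + 28 = 69
The minimum is 39 km.

39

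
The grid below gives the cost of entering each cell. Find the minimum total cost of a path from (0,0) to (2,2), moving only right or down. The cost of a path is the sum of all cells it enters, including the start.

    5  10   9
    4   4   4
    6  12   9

26

One optimal route is r0c0 r1c0 r1c1 r1c2 r2c2.
Its cost is 5 + 4 + 4 + 4 + 9 = 26.
(Top row then right column would cost 37.)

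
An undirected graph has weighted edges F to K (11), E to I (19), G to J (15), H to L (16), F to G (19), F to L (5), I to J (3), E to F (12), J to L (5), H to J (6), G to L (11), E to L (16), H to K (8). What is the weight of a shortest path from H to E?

27

Checking several routes:
H→J→I→E: 6 + 3 + 19 = 28
H→J→L→E: 6 + 5 + 16 = 27
H→J→L→F→E: 6 + 5 + 5 + 12 = 28
The minimum is 27.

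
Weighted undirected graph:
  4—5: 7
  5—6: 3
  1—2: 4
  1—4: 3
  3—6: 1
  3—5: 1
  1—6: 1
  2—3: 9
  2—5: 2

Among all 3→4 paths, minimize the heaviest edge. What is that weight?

Checking several routes:
3 → 6 → 1 → 4: max(1, 1, 3) = 3
3 → 6 → 5 → 2 → 1 → 4: max(1, 3, 2, 4, 3) = 4
3 → 5 → 6 → 1 → 4: max(1, 3, 1, 3) = 3
The minimum achievable maximum is 3.

3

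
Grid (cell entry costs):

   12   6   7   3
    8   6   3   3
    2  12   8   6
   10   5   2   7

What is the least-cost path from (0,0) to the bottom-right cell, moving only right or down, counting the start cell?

Take r0c0 → r0c1 → r1c1 → r1c2 → r1c3 → r2c3 → r3c3 for a total of 12 + 6 + 6 + 3 + 3 + 6 + 7 = 43.

43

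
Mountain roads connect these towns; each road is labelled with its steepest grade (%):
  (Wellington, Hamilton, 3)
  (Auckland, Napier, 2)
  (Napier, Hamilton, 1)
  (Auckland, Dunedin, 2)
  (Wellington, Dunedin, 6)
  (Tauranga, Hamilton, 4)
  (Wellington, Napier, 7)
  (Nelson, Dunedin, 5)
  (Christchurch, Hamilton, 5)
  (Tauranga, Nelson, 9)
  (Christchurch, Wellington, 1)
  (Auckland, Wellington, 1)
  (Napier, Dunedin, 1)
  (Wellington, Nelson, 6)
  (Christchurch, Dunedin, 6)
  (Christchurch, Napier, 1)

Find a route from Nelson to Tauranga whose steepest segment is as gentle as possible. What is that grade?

A few of the Nelson→Tauranga routes:
Nelson → Dunedin → Auckland → Napier → Christchurch → Wellington → Hamilton → Tauranga: max(5, 2, 2, 1, 1, 3, 4) = 5
Nelson → Dunedin → Auckland → Wellington → Christchurch → Hamilton → Tauranga: max(5, 2, 1, 1, 5, 4) = 5
Nelson → Dunedin → Auckland → Wellington → Christchurch → Napier → Hamilton → Tauranga: max(5, 2, 1, 1, 1, 1, 4) = 5
Nelson → Dunedin → Auckland → Wellington → Hamilton → Tauranga: max(5, 2, 1, 3, 4) = 5
The minimum achievable maximum is 5%.

5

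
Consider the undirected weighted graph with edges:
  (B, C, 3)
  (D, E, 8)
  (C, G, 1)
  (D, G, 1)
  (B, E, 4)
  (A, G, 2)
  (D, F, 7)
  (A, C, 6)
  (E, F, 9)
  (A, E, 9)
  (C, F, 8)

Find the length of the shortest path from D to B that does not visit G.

Checking several routes:
D-E-F-C-B: 8 + 9 + 8 + 3 = 28
D-E-A-C-B: 8 + 9 + 6 + 3 = 26
D-E-B: 8 + 4 = 12
D-F-C-B: 7 + 8 + 3 = 18
D-F-E-A-C-B: 7 + 9 + 9 + 6 + 3 = 34
D-F-E-B: 7 + 9 + 4 = 20
Shortest: 12.

12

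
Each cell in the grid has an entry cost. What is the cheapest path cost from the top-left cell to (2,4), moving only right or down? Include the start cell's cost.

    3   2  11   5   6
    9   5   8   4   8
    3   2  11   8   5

35

One optimal route is (0,0) → (0,1) → (1,1) → (1,2) → (1,3) → (1,4) → (2,4).
Its cost is 3 + 2 + 5 + 8 + 4 + 8 + 5 = 35.
(Top row then right column would cost 40.)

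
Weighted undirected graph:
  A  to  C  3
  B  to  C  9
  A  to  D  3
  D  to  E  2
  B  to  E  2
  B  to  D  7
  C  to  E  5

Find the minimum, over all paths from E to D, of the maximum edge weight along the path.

Some routes from E to D:
E → C → B → D: max(5, 9, 7) = 9
E → B → D: max(2, 7) = 7
E → D: max(2) = 2
E → C → A → D: max(5, 3, 3) = 5
The minimum achievable maximum is 2.

2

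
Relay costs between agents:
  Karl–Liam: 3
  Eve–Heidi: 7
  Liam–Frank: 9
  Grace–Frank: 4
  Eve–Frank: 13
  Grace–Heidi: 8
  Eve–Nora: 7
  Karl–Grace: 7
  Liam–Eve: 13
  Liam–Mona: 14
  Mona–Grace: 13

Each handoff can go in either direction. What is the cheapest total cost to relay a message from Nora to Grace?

22

Comparing a few candidate routes:
Nora-Eve-Liam-Frank-Grace: 7 + 13 + 9 + 4 = 33
Nora-Eve-Liam-Karl-Grace: 7 + 13 + 3 + 7 = 30
Nora-Eve-Frank-Liam-Karl-Grace: 7 + 13 + 9 + 3 + 7 = 39
Nora-Eve-Frank-Grace: 7 + 13 + 4 = 24
Nora-Eve-Liam-Mona-Grace: 7 + 13 + 14 + 13 = 47
Nora-Eve-Heidi-Grace: 7 + 7 + 8 = 22
Best route has total 22.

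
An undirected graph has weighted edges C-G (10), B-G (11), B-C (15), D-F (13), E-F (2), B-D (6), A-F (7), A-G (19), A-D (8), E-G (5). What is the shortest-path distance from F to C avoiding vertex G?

Candidate routes:
F→A→D→B→C: 7 + 8 + 6 + 15 = 36
F→D→B→C: 13 + 6 + 15 = 34
The minimum is 34.

34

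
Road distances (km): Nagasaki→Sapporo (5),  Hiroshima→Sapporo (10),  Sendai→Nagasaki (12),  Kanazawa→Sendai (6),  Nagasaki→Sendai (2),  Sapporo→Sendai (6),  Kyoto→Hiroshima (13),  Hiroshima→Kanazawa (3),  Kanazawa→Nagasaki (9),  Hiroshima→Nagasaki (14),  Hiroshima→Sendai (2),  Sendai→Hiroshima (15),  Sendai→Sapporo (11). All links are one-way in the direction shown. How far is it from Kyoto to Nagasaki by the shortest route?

25

Candidate routes:
Kyoto -> Hiroshima -> Kanazawa -> Nagasaki: 13 + 3 + 9 = 25
Kyoto -> Hiroshima -> Sapporo -> Sendai -> Nagasaki: 13 + 10 + 6 + 12 = 41
Kyoto -> Hiroshima -> Nagasaki: 13 + 14 = 27
Kyoto -> Hiroshima -> Sendai -> Nagasaki: 13 + 2 + 12 = 27
Kyoto -> Hiroshima -> Kanazawa -> Sendai -> Nagasaki: 13 + 3 + 6 + 12 = 34
Shortest: 25 km.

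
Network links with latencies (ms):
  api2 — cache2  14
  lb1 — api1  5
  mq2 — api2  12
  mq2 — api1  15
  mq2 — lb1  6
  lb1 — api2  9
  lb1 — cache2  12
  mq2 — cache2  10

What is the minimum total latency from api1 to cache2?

A few of the api1→cache2 routes:
api1→lb1→mq2→cache2: 5 + 6 + 10 = 21
api1→lb1→cache2: 5 + 12 = 17
api1→mq2→cache2: 15 + 10 = 25
The minimum is 17 ms.

17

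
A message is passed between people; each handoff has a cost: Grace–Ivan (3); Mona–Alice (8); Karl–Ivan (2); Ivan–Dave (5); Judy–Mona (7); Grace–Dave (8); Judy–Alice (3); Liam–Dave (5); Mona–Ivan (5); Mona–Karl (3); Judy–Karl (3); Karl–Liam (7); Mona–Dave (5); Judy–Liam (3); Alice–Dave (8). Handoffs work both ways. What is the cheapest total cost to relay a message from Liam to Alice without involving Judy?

Checking several routes:
Liam-Dave-Mona-Alice: 5 + 5 + 8 = 18
Liam-Karl-Mona-Alice: 7 + 3 + 8 = 18
Liam-Karl-Ivan-Mona-Alice: 7 + 2 + 5 + 8 = 22
Liam-Dave-Alice: 5 + 8 = 13
Best route has total 13.

13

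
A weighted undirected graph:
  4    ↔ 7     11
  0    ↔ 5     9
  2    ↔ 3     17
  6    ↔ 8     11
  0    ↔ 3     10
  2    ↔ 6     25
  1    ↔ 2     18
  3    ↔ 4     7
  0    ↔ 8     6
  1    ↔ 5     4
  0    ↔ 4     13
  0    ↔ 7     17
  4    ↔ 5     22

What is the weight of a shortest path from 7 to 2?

35

Some routes from 7 to 2:
7→0→3→2: 17 + 10 + 17 = 44
7→4→3→2: 11 + 7 + 17 = 35
7→0→5→1→2: 17 + 9 + 4 + 18 = 48
7→4→5→1→2: 11 + 22 + 4 + 18 = 55
7→4→0→3→2: 11 + 13 + 10 + 17 = 51
7→0→4→3→2: 17 + 13 + 7 + 17 = 54
Best route has total 35.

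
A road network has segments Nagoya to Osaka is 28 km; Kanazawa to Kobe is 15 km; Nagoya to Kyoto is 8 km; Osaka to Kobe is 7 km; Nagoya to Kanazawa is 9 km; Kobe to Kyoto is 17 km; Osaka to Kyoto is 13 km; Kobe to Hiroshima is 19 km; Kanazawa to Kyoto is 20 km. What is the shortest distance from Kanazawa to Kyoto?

17

Comparing a few candidate routes:
Kanazawa→Kyoto: 20
Kanazawa→Kobe→Osaka→Nagoya→Kyoto: 15 + 7 + 28 + 8 = 58
Kanazawa→Kobe→Kyoto: 15 + 17 = 32
Kanazawa→Kobe→Osaka→Kyoto: 15 + 7 + 13 = 35
Kanazawa→Nagoya→Kyoto: 9 + 8 = 17
Kanazawa→Nagoya→Osaka→Kyoto: 9 + 28 + 13 = 50
Shortest: 17 km.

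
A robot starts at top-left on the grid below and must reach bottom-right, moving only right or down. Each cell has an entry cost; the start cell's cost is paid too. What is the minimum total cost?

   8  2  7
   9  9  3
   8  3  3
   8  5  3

26

Best path: r0c0→r0c1→r0c2→r1c2→r2c2→r3c2
Cost: 8 + 2 + 7 + 3 + 3 + 3 = 26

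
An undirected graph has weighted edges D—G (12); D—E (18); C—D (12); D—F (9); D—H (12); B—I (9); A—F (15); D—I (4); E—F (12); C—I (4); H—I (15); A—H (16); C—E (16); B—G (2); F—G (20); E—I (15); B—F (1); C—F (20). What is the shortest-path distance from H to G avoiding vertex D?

Some routes from H to G avoiding D:
H-A-F-B-G: 16 + 15 + 1 + 2 = 34
H-I-C-F-B-G: 15 + 4 + 20 + 1 + 2 = 42
H-I-B-G: 15 + 9 + 2 = 26
H-I-B-F-G: 15 + 9 + 1 + 20 = 45
Best route has total 26.

26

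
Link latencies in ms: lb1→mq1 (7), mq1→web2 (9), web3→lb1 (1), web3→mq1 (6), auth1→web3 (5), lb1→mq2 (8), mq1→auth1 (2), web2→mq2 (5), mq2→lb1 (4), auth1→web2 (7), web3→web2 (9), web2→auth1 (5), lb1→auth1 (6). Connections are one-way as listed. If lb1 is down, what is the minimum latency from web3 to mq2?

Routes from web3 to mq2 avoiding lb1:
web3-mq1-auth1-web2-mq2: 6 + 2 + 7 + 5 = 20
web3-web2-mq2: 9 + 5 = 14
web3-mq1-web2-mq2: 6 + 9 + 5 = 20
Shortest: 14 ms.

14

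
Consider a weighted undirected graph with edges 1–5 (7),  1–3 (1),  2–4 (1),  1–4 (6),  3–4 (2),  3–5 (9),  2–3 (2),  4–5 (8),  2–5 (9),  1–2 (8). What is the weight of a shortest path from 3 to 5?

8

A few of the 3→5 routes:
3 → 4 → 5: 2 + 8 = 10
3 → 4 → 2 → 5: 2 + 1 + 9 = 12
3 → 5: 9
3 → 2 → 4 → 5: 2 + 1 + 8 = 11
3 → 2 → 5: 2 + 9 = 11
3 → 1 → 5: 1 + 7 = 8
Shortest: 8.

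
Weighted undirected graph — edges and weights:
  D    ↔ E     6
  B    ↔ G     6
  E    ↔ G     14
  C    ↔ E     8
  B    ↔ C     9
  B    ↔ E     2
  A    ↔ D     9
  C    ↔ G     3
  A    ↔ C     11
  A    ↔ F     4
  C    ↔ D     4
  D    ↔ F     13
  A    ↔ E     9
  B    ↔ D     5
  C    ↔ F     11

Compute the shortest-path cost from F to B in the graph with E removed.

18

A few of the F→B routes:
F -> C -> D -> B: 11 + 4 + 5 = 20
F -> A -> D -> B: 4 + 9 + 5 = 18
F -> C -> B: 11 + 9 = 20
F -> D -> B: 13 + 5 = 18
F -> A -> C -> G -> B: 4 + 11 + 3 + 6 = 24
F -> C -> G -> B: 11 + 3 + 6 = 20
Best route has total 18.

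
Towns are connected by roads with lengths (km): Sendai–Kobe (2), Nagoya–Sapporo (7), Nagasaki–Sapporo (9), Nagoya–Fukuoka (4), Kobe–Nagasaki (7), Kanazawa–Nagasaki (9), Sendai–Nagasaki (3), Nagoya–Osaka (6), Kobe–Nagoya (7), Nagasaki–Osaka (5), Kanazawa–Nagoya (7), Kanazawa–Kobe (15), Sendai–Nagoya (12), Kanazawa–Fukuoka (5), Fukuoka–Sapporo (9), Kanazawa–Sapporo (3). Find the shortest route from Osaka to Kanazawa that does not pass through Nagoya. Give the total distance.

14

Comparing a few candidate routes:
Osaka -> Nagasaki -> Kanazawa: 5 + 9 = 14
Osaka -> Nagasaki -> Sendai -> Kobe -> Kanazawa: 5 + 3 + 2 + 15 = 25
Osaka -> Nagasaki -> Sapporo -> Kanazawa: 5 + 9 + 3 = 17
Shortest: 14 km.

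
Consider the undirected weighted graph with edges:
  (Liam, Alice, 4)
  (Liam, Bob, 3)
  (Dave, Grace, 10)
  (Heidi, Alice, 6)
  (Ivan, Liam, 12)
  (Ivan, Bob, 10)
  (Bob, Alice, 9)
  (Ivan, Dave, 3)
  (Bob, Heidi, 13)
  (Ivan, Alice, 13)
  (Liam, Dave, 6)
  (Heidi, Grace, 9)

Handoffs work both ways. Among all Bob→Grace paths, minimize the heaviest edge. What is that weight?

Comparing a few candidate routes:
Bob - Alice - Heidi - Grace: max(9, 6, 9) = 9
Bob - Alice - Liam - Dave - Grace: max(9, 4, 6, 10) = 10
Bob - Liam - Alice - Heidi - Grace: max(3, 4, 6, 9) = 9
Bob - Liam - Dave - Grace: max(3, 6, 10) = 10
Smallest bottleneck: 9.

9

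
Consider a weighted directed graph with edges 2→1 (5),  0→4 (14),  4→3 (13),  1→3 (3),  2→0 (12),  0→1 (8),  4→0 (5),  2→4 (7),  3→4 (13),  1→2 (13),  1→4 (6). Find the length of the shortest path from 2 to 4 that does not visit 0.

7

Paths from 2 to 4 avoiding 0:
2-4: 7
2-1-3-4: 5 + 3 + 13 = 21
2-1-4: 5 + 6 = 11
Shortest: 7.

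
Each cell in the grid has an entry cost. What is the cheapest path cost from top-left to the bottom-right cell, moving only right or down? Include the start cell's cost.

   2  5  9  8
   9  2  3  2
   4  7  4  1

15

Best path: [0,0] → [0,1] → [1,1] → [1,2] → [1,3] → [2,3]
Cost: 2 + 5 + 2 + 3 + 2 + 1 = 15
For comparison, the top-then-right route costs 27.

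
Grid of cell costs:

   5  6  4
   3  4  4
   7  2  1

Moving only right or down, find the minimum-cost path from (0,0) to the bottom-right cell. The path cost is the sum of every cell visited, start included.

15

One optimal route is [0,0]→[1,0]→[1,1]→[2,1]→[2,2].
Its cost is 5 + 3 + 4 + 2 + 1 = 15.
(Top row then right column would cost 20.)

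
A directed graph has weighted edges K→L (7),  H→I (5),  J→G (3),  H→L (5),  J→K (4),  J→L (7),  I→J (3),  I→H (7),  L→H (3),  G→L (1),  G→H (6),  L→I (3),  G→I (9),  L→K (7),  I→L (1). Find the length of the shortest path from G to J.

Checking several routes:
G - L - I - J: 1 + 3 + 3 = 7
G - H - I - J: 6 + 5 + 3 = 14
G - I - J: 9 + 3 = 12
G - L - H - I - J: 1 + 3 + 5 + 3 = 12
Shortest: 7.

7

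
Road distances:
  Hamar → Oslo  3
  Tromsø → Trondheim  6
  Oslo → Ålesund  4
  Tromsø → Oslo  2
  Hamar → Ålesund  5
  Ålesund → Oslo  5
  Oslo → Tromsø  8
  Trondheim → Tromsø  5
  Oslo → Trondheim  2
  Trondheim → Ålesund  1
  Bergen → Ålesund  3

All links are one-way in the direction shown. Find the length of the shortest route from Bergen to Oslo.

Routes from Bergen to Oslo:
Bergen-Ålesund-Oslo: 3 + 5 = 8
Shortest: 8.

8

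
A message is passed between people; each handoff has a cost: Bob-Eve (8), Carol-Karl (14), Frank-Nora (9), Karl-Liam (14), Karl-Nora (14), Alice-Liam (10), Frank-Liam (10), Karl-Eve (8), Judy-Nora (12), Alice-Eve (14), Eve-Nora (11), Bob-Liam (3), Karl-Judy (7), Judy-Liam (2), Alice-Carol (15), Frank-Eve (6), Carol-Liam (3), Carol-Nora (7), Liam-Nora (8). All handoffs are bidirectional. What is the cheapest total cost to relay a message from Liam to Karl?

Comparing a few candidate routes:
Liam → Judy → Karl: 2 + 7 = 9
Liam → Carol → Karl: 3 + 14 = 17
Liam → Nora → Karl: 8 + 14 = 22
Liam → Bob → Eve → Karl: 3 + 8 + 8 = 19
Liam → Karl: 14
Shortest: 9.

9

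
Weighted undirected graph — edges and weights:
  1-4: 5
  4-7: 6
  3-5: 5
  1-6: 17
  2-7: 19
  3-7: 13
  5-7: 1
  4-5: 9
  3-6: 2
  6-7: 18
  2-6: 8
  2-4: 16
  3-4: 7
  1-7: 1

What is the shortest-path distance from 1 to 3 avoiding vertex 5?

12

Some routes from 1 to 3 avoiding 5:
1-4-7-3: 5 + 6 + 13 = 24
1-7-6-3: 1 + 18 + 2 = 21
1-7-3: 1 + 13 = 14
1-6-3: 17 + 2 = 19
1-4-3: 5 + 7 = 12
1-7-4-3: 1 + 6 + 7 = 14
Shortest: 12.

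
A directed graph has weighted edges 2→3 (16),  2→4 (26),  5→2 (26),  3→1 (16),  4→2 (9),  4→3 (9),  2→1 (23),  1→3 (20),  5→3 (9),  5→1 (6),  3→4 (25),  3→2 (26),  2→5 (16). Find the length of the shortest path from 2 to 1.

Comparing a few candidate routes:
2 → 1: 23
2 → 3 → 1: 16 + 16 = 32
2 → 5 → 3 → 1: 16 + 9 + 16 = 41
2 → 5 → 1: 16 + 6 = 22
Best route has total 22.

22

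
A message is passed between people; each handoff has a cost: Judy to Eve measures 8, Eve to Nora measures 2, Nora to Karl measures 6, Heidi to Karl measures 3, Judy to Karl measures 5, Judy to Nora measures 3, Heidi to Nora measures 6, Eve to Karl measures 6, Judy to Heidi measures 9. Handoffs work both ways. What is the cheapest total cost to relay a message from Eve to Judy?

A few of the Eve→Judy routes:
Eve - Nora - Karl - Judy: 2 + 6 + 5 = 13
Eve - Judy: 8
Eve - Karl - Judy: 6 + 5 = 11
Eve - Nora - Judy: 2 + 3 = 5
Eve - Karl - Nora - Judy: 6 + 6 + 3 = 15
The minimum is 5.

5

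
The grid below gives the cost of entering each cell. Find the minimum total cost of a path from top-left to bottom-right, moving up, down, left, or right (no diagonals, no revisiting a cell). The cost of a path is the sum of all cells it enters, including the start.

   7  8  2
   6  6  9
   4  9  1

27

Cheapest: r0c0→r0c1→r0c2→r1c2→r2c2
  7 + 8 + 2 + 9 + 1 = 27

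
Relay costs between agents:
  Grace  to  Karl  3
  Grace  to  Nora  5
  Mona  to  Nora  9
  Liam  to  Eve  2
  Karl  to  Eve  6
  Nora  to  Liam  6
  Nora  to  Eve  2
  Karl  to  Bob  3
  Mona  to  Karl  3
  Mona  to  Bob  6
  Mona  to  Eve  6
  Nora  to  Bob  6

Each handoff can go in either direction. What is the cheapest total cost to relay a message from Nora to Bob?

Some routes from Nora to Bob:
Nora - Eve - Mona - Karl - Bob: 2 + 6 + 3 + 3 = 14
Nora - Eve - Karl - Bob: 2 + 6 + 3 = 11
Nora - Grace - Karl - Bob: 5 + 3 + 3 = 11
Nora - Bob: 6
Shortest: 6.

6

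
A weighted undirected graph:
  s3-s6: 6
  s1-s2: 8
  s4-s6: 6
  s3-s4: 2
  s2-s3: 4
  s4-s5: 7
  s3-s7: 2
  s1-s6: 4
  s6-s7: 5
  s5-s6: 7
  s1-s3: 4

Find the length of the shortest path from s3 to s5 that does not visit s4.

13

Paths from s3 to s5 avoiding s4:
s3 -> s1 -> s6 -> s5: 4 + 4 + 7 = 15
s3 -> s6 -> s5: 6 + 7 = 13
s3 -> s2 -> s1 -> s6 -> s5: 4 + 8 + 4 + 7 = 23
s3 -> s7 -> s6 -> s5: 2 + 5 + 7 = 14
Shortest: 13.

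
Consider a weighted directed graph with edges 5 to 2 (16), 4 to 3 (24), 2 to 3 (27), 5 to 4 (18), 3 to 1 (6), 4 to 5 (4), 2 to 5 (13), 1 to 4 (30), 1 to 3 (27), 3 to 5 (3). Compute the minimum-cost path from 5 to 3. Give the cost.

42

Paths from 5 to 3:
5 → 4 → 3: 18 + 24 = 42
5 → 2 → 3: 16 + 27 = 43
Shortest: 42.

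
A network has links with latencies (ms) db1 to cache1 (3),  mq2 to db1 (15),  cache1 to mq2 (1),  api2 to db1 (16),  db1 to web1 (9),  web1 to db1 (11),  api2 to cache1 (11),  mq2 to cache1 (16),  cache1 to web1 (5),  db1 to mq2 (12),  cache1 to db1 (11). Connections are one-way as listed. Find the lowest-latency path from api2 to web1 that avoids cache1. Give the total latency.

25

Candidate routes:
api2 → db1 → web1: 16 + 9 = 25
Shortest: 25 ms.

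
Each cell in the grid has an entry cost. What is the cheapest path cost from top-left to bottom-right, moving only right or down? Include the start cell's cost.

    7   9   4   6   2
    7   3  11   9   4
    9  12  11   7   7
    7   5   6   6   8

47

Best path: [0,0]→[0,1]→[0,2]→[0,3]→[0,4]→[1,4]→[2,4]→[3,4]
Cost: 7 + 9 + 4 + 6 + 2 + 4 + 7 + 8 = 47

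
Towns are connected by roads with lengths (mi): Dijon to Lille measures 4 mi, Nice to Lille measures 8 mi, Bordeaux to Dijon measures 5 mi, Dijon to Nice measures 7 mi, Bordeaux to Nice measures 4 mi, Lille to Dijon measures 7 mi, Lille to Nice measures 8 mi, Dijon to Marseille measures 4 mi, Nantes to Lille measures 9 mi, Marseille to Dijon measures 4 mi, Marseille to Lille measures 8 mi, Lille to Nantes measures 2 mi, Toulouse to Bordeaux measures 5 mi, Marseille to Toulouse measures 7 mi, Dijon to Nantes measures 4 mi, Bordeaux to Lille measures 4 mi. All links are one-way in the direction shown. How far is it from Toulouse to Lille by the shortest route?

9

Candidate routes:
Toulouse - Bordeaux - Dijon - Marseille - Lille: 5 + 5 + 4 + 8 = 22
Toulouse - Bordeaux - Dijon - Nice - Lille: 5 + 5 + 7 + 8 = 25
Toulouse - Bordeaux - Dijon - Nantes - Lille: 5 + 5 + 4 + 9 = 23
Toulouse - Bordeaux - Lille: 5 + 4 = 9
Toulouse - Bordeaux - Nice - Lille: 5 + 4 + 8 = 17
Toulouse - Bordeaux - Dijon - Lille: 5 + 5 + 4 = 14
Best route has total 9 mi.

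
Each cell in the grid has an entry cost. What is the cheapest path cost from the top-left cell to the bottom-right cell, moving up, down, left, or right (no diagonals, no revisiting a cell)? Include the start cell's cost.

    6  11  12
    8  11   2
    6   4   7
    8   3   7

Path [0,0] [1,0] [2,0] [2,1] [3,1] [3,2]: 6 + 8 + 6 + 4 + 3 + 7 = 34.

34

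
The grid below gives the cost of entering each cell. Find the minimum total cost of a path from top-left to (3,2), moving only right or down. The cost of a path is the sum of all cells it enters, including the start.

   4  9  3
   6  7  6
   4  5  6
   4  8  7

Path [0,0] [1,0] [2,0] [2,1] [2,2] [3,2]: 4 + 6 + 4 + 5 + 6 + 7 = 32.

32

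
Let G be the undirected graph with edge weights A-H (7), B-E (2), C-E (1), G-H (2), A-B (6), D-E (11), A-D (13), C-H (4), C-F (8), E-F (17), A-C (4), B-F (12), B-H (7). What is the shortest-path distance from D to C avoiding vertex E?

17

Candidate routes:
D-A-H-B-F-C: 13 + 7 + 7 + 12 + 8 = 47
D-A-H-C: 13 + 7 + 4 = 24
D-A-C: 13 + 4 = 17
D-A-B-F-C: 13 + 6 + 12 + 8 = 39
D-A-B-H-C: 13 + 6 + 7 + 4 = 30
Best route has total 17.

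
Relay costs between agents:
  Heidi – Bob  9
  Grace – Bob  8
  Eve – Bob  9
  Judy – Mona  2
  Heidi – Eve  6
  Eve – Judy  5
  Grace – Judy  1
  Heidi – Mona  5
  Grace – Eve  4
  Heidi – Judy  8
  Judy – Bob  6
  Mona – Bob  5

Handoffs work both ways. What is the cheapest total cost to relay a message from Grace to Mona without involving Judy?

Some routes from Grace to Mona avoiding Judy:
Grace → Eve → Bob → Mona: 4 + 9 + 5 = 18
Grace → Bob → Heidi → Mona: 8 + 9 + 5 = 22
Grace → Eve → Heidi → Mona: 4 + 6 + 5 = 15
Grace → Eve → Bob → Heidi → Mona: 4 + 9 + 9 + 5 = 27
Grace → Bob → Mona: 8 + 5 = 13
Grace → Eve → Heidi → Bob → Mona: 4 + 6 + 9 + 5 = 24
The minimum is 13.

13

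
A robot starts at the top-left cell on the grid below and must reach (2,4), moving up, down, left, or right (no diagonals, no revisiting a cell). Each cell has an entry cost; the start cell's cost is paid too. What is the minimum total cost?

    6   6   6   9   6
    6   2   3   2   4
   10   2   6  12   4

27

Best path: r0c0 → r0c1 → r1c1 → r1c2 → r1c3 → r1c4 → r2c4
Cost: 6 + 6 + 2 + 3 + 2 + 4 + 4 = 27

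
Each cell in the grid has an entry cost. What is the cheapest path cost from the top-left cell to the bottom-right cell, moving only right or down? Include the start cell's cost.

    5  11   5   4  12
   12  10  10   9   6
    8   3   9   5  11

Cheapest: [0,0] -> [0,1] -> [0,2] -> [0,3] -> [1,3] -> [2,3] -> [2,4]
  5 + 11 + 5 + 4 + 9 + 5 + 11 = 50
For comparison, the top-then-right route costs 54.

50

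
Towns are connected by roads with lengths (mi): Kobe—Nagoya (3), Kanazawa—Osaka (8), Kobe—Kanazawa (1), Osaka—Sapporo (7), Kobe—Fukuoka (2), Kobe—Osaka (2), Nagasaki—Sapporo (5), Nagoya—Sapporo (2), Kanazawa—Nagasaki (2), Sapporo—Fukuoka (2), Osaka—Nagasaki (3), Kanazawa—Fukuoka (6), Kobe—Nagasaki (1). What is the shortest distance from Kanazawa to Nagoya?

A few of the Kanazawa→Nagoya routes:
Kanazawa - Nagasaki - Kobe - Nagoya: 2 + 1 + 3 = 6
Kanazawa - Kobe - Fukuoka - Sapporo - Nagoya: 1 + 2 + 2 + 2 = 7
Kanazawa - Nagasaki - Kobe - Fukuoka - Sapporo - Nagoya: 2 + 1 + 2 + 2 + 2 = 9
Kanazawa - Kobe - Nagoya: 1 + 3 = 4
The minimum is 4 mi.

4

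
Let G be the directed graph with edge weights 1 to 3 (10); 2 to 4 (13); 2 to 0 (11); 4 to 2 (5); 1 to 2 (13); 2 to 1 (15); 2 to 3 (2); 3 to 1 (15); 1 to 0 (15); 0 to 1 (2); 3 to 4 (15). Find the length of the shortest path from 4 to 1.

Paths from 4 to 1:
4 → 2 → 3 → 1: 5 + 2 + 15 = 22
4 → 2 → 1: 5 + 15 = 20
4 → 2 → 0 → 1: 5 + 11 + 2 = 18
The minimum is 18.

18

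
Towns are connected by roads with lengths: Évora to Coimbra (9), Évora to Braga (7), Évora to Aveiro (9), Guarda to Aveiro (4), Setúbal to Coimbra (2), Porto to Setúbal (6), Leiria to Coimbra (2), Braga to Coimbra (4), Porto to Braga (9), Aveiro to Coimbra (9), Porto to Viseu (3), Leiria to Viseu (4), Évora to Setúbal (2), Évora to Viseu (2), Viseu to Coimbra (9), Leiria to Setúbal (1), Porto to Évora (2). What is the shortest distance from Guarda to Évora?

Comparing a few candidate routes:
Guarda - Aveiro - Coimbra - Leiria - Viseu - Évora: 4 + 9 + 2 + 4 + 2 = 21
Guarda - Aveiro - Coimbra - Setúbal - Évora: 4 + 9 + 2 + 2 = 17
Guarda - Aveiro - Coimbra - Leiria - Setúbal - Évora: 4 + 9 + 2 + 1 + 2 = 18
Guarda - Aveiro - Évora: 4 + 9 = 13
Best route has total 13.

13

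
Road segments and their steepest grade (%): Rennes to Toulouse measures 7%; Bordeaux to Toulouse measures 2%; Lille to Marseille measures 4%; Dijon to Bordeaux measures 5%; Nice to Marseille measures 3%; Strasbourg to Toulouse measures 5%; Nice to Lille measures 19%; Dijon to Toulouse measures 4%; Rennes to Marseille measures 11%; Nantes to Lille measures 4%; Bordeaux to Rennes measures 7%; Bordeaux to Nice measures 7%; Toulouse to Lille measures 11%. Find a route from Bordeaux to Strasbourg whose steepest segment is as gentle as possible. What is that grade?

Comparing a few candidate routes:
Bordeaux→Rennes→Toulouse→Strasbourg: max(7, 7, 5) = 7
Bordeaux→Dijon→Toulouse→Strasbourg: max(5, 4, 5) = 5
Bordeaux→Toulouse→Strasbourg: max(2, 5) = 5
The minimum achievable maximum is 5%.

5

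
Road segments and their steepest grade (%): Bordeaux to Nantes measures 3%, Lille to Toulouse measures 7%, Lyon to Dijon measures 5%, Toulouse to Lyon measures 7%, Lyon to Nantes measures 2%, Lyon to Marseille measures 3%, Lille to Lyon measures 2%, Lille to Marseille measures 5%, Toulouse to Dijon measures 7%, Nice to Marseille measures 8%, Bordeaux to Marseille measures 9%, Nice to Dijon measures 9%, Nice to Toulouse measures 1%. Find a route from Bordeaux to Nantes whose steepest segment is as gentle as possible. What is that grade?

A few of the Bordeaux→Nantes routes:
Bordeaux -> Marseille -> Lille -> Toulouse -> Dijon -> Lyon -> Nantes: max(9, 5, 7, 7, 5, 2) = 9
Bordeaux -> Nantes: max(3) = 3
Bordeaux -> Marseille -> Lille -> Toulouse -> Nice -> Dijon -> Lyon -> Nantes: max(9, 5, 7, 1, 9, 5, 2) = 9
Bordeaux -> Marseille -> Lille -> Toulouse -> Lyon -> Nantes: max(9, 5, 7, 7, 2) = 9
Best route has worst link 3%.

3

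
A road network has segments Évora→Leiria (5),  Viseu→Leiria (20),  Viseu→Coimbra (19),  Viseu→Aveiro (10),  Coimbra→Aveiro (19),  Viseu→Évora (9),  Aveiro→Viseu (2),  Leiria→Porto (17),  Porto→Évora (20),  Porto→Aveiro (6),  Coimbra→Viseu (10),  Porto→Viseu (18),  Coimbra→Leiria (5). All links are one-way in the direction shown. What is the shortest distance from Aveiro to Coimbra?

21

Paths from Aveiro to Coimbra:
Aveiro - Viseu - Coimbra: 2 + 19 = 21
Best route has total 21 mi.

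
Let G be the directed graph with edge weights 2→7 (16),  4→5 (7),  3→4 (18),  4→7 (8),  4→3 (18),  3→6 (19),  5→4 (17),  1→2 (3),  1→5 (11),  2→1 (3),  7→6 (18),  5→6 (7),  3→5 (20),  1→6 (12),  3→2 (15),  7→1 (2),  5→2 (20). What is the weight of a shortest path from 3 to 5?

20

Paths from 3 to 5:
3 - 4 - 5: 18 + 7 = 25
3 - 2 - 1 - 5: 15 + 3 + 11 = 29
3 - 5: 20
3 - 4 - 7 - 1 - 5: 18 + 8 + 2 + 11 = 39
3 - 2 - 7 - 1 - 5: 15 + 16 + 2 + 11 = 44
The minimum is 20.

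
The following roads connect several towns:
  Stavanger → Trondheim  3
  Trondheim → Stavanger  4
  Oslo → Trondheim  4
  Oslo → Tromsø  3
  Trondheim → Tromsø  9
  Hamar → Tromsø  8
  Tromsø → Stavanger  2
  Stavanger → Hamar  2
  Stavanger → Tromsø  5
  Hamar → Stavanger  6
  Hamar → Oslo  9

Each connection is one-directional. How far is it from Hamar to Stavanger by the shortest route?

Routes from Hamar to Stavanger:
Hamar -> Stavanger: 6
Hamar -> Oslo -> Trondheim -> Tromsø -> Stavanger: 9 + 4 + 9 + 2 = 24
Hamar -> Tromsø -> Stavanger: 8 + 2 = 10
Hamar -> Oslo -> Trondheim -> Stavanger: 9 + 4 + 4 = 17
Hamar -> Oslo -> Tromsø -> Stavanger: 9 + 3 + 2 = 14
Shortest: 6.

6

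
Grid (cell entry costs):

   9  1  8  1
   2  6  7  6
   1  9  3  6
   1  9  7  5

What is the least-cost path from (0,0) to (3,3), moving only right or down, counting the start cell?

Path [0,0] → [1,0] → [2,0] → [3,0] → [3,1] → [3,2] → [3,3]: 9 + 2 + 1 + 1 + 9 + 7 + 5 = 34.
For comparison, the top-then-right route costs 36.

34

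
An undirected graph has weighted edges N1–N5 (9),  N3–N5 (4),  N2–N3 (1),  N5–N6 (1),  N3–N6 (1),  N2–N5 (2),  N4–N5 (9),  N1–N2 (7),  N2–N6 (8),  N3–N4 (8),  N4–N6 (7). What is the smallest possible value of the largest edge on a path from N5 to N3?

Checking several routes:
N5 - N6 - N4 - N3: max(1, 7, 8) = 8
N5 - N3: max(4) = 4
N5 - N2 - N6 - N3: max(2, 8, 1) = 8
N5 - N2 - N3: max(2, 1) = 2
N5 - N2 - N6 - N4 - N3: max(2, 8, 7, 8) = 8
N5 - N6 - N3: max(1, 1) = 1
Smallest bottleneck: 1.

1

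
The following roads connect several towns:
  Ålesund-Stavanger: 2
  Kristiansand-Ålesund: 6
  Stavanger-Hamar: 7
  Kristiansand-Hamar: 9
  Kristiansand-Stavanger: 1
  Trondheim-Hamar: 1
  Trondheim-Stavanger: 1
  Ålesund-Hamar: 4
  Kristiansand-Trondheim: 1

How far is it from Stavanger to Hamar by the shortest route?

2

Comparing a few candidate routes:
Stavanger-Kristiansand-Trondheim-Hamar: 1 + 1 + 1 = 3
Stavanger-Trondheim-Hamar: 1 + 1 = 2
Stavanger-Ålesund-Hamar: 2 + 4 = 6
Stavanger-Ålesund-Kristiansand-Trondheim-Hamar: 2 + 6 + 1 + 1 = 10
Stavanger-Hamar: 7
The minimum is 2.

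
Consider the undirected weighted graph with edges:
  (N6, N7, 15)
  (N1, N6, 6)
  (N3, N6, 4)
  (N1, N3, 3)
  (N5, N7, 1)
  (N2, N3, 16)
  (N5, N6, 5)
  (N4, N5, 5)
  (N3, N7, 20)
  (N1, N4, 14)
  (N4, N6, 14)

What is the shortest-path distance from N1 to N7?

12

Comparing a few candidate routes:
N1 - N6 - N5 - N7: 6 + 5 + 1 = 12
N1 - N3 - N6 - N7: 3 + 4 + 15 = 22
N1 - N6 - N7: 6 + 15 = 21
N1 - N4 - N5 - N7: 14 + 5 + 1 = 20
N1 - N3 - N6 - N5 - N7: 3 + 4 + 5 + 1 = 13
Shortest: 12.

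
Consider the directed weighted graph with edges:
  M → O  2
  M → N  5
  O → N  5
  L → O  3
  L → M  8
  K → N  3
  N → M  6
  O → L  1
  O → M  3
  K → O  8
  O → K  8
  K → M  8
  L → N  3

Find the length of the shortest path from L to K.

11

Paths from L to K:
L → N → M → O → K: 3 + 6 + 2 + 8 = 19
L → O → K: 3 + 8 = 11
L → M → O → K: 8 + 2 + 8 = 18
Best route has total 11.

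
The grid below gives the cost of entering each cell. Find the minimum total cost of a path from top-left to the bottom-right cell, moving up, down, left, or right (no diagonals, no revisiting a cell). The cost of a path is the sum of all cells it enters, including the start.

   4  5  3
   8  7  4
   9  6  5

21

One optimal route is (0,0)→(0,1)→(0,2)→(1,2)→(2,2).
Its cost is 4 + 5 + 3 + 4 + 5 = 21.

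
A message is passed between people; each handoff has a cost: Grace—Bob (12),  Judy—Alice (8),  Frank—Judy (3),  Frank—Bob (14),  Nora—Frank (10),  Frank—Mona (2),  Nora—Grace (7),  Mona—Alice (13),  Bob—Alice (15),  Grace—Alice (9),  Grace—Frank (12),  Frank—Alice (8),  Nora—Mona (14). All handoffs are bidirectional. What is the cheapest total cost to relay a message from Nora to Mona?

12

Comparing a few candidate routes:
Nora-Grace-Alice-Frank-Mona: 7 + 9 + 8 + 2 = 26
Nora-Mona: 14
Nora-Grace-Alice-Judy-Frank-Mona: 7 + 9 + 8 + 3 + 2 = 29
Nora-Frank-Mona: 10 + 2 = 12
Nora-Grace-Alice-Mona: 7 + 9 + 13 = 29
Nora-Grace-Frank-Mona: 7 + 12 + 2 = 21
The minimum is 12.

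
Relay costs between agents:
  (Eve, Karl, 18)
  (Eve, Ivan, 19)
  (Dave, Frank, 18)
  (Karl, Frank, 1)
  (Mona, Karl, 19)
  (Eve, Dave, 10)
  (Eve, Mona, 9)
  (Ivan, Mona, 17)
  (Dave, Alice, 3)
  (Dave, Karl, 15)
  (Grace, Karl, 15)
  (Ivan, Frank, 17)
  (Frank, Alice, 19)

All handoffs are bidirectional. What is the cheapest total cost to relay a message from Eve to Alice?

A few of the Eve→Alice routes:
Eve-Karl-Dave-Alice: 18 + 15 + 3 = 36
Eve-Karl-Frank-Dave-Alice: 18 + 1 + 18 + 3 = 40
Eve-Karl-Frank-Alice: 18 + 1 + 19 = 38
Eve-Dave-Alice: 10 + 3 = 13
Eve-Dave-Karl-Frank-Alice: 10 + 15 + 1 + 19 = 45
Shortest: 13.

13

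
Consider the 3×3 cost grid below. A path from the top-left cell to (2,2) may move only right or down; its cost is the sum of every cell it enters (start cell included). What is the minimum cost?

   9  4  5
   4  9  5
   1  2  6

Cheapest: (0,0) -> (1,0) -> (2,0) -> (2,1) -> (2,2)
  9 + 4 + 1 + 2 + 6 = 22
For comparison, the top-then-right route costs 29.

22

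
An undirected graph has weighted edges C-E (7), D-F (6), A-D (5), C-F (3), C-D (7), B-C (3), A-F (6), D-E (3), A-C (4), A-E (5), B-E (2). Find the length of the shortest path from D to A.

5

Some routes from D to A:
D - E - A: 3 + 5 = 8
D - E - B - C - A: 3 + 2 + 3 + 4 = 12
D - F - A: 6 + 6 = 12
D - C - A: 7 + 4 = 11
D - A: 5
The minimum is 5.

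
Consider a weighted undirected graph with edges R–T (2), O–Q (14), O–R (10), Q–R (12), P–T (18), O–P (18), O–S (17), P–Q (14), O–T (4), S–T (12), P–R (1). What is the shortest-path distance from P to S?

Comparing a few candidate routes:
P → R → O → T → S: 1 + 10 + 4 + 12 = 27
P → R → T → S: 1 + 2 + 12 = 15
P → R → T → O → S: 1 + 2 + 4 + 17 = 24
Best route has total 15.

15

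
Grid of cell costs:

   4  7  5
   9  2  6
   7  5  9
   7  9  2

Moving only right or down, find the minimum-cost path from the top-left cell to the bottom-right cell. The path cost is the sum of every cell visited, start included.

Best path: r0c0 → r0c1 → r1c1 → r2c1 → r2c2 → r3c2
Cost: 4 + 7 + 2 + 5 + 9 + 2 = 29
For comparison, the top-then-right route costs 33.

29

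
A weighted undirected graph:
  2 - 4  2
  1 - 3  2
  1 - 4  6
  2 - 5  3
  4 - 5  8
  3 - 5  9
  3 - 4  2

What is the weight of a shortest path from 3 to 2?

Checking several routes:
3 -> 1 -> 4 -> 2: 2 + 6 + 2 = 10
3 -> 4 -> 2: 2 + 2 = 4
3 -> 5 -> 2: 9 + 3 = 12
The minimum is 4.

4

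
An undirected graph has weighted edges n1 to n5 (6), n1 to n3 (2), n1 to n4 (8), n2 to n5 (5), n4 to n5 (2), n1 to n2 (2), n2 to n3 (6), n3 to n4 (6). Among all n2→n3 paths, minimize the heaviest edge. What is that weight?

Some routes from n2 to n3:
n2 - n1 - n3: max(2, 2) = 2
n2 - n5 - n1 - n3: max(5, 6, 2) = 6
n2 - n1 - n5 - n4 - n3: max(2, 6, 2, 6) = 6
n2 - n5 - n4 - n3: max(5, 2, 6) = 6
n2 - n3: max(6) = 6
n2 - n5 - n4 - n1 - n3: max(5, 2, 8, 2) = 8
The minimum achievable maximum is 2.

2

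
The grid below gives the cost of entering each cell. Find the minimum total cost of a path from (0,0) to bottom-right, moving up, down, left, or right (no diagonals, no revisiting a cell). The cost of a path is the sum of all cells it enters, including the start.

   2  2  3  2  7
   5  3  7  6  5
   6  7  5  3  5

Path (0,0)→(0,1)→(0,2)→(0,3)→(1,3)→(2,3)→(2,4): 2 + 2 + 3 + 2 + 6 + 3 + 5 = 23.

23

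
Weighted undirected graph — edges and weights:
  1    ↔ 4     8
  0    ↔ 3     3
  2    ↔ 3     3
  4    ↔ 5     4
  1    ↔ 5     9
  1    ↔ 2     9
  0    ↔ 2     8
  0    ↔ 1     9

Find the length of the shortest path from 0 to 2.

6

Candidate routes:
0-3-2: 3 + 3 = 6
0-1-2: 9 + 9 = 18
0-2: 8
Shortest: 6.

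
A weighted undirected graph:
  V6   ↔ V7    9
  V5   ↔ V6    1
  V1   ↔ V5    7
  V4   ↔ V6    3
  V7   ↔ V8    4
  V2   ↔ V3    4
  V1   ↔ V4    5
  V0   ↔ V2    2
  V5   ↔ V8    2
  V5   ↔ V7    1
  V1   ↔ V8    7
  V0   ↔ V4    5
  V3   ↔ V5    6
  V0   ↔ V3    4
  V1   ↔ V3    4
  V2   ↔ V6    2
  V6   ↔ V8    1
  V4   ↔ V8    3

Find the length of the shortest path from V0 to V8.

Checking several routes:
V0 - V2 - V6 - V5 - V8: 2 + 2 + 1 + 2 = 7
V0 - V2 - V6 - V8: 2 + 2 + 1 = 5
V0 - V4 - V6 - V8: 5 + 3 + 1 = 9
V0 - V2 - V6 - V5 - V7 - V8: 2 + 2 + 1 + 1 + 4 = 10
V0 - V4 - V8: 5 + 3 = 8
The minimum is 5.

5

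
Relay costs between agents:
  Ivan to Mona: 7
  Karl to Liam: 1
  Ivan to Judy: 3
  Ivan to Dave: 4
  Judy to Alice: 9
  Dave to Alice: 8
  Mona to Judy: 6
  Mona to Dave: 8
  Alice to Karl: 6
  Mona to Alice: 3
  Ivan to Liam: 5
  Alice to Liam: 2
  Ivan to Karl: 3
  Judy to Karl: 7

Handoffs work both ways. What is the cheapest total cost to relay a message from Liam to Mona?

Some routes from Liam to Mona:
Liam → Karl → Alice → Mona: 1 + 6 + 3 = 10
Liam → Alice → Mona: 2 + 3 = 5
Liam → Karl → Ivan → Judy → Mona: 1 + 3 + 3 + 6 = 13
Liam → Karl → Ivan → Mona: 1 + 3 + 7 = 11
Liam → Ivan → Mona: 5 + 7 = 12
Best route has total 5.

5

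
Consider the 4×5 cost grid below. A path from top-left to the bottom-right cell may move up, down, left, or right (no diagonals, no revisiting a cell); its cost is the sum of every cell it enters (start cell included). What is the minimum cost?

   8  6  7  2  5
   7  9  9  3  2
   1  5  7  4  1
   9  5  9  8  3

32

Take [0,0] -> [0,1] -> [0,2] -> [0,3] -> [1,3] -> [1,4] -> [2,4] -> [3,4] for a total of 8 + 6 + 7 + 2 + 3 + 2 + 1 + 3 = 32.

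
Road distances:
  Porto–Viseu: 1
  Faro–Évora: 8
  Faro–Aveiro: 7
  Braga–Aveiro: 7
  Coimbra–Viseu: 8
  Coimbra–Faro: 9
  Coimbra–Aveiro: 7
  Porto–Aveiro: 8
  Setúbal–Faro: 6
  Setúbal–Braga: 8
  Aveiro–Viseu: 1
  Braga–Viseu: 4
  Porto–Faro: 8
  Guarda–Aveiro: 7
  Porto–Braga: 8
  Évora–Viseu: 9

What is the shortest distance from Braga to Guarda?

Comparing a few candidate routes:
Braga→Aveiro→Guarda: 7 + 7 = 14
Braga→Porto→Viseu→Aveiro→Guarda: 8 + 1 + 1 + 7 = 17
Braga→Viseu→Aveiro→Guarda: 4 + 1 + 7 = 12
Braga→Viseu→Porto→Aveiro→Guarda: 4 + 1 + 8 + 7 = 20
The minimum is 12.

12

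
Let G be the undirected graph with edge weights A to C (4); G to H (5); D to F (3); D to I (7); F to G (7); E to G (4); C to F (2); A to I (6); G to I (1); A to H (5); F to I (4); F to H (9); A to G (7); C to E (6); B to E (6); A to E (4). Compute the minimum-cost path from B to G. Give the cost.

Checking several routes:
B → E → A → I → G: 6 + 4 + 6 + 1 = 17
B → E → C → F → I → G: 6 + 6 + 2 + 4 + 1 = 19
B → E → A → G: 6 + 4 + 7 = 17
B → E → A → H → G: 6 + 4 + 5 + 5 = 20
B → E → G: 6 + 4 = 10
The minimum is 10.

10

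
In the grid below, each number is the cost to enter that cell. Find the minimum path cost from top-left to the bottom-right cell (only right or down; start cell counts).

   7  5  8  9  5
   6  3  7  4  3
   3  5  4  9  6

Path (0,0)→(0,1)→(1,1)→(1,2)→(1,3)→(1,4)→(2,4): 7 + 5 + 3 + 7 + 4 + 3 + 6 = 35.

35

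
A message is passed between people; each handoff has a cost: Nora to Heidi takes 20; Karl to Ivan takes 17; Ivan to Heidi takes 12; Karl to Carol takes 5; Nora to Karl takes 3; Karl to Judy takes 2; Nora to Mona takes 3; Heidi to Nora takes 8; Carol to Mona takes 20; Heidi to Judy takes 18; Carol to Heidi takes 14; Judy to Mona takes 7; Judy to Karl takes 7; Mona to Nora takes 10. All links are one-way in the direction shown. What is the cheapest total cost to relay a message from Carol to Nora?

Candidate routes:
Carol-Heidi-Judy-Mona-Nora: 14 + 18 + 7 + 10 = 49
Carol-Mona-Nora: 20 + 10 = 30
Carol-Heidi-Nora: 14 + 8 = 22
Best route has total 22.

22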